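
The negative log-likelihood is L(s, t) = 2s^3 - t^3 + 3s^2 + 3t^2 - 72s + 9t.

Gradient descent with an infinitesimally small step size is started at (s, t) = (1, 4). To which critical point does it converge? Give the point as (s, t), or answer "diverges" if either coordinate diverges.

L is separable, so gradient descent decouples: s follows -∂L/∂s, t follows -∂L/∂t.
∂L/∂s = 6(s - 3)(s + 4); at s=1 this is -60, so s increases.
∂L/∂t = -3(t - 3)(t + 1); at t=4 this is -15, so t increases.
The t-coordinate has no critical point in that direction and runs off to infinity.

diverges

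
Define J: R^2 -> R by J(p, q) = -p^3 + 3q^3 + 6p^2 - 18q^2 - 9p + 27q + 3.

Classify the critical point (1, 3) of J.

local minimum

The mixed partial ∂²J/∂p∂q is 0, so the Hessian at any point is diag(J_pp, J_qq) = diag(6(-p + 2), 18(q - 2)).
At (1, 3): H = diag(6, 18).
Both eigenvalues are positive, so H is positive definite: a local minimum.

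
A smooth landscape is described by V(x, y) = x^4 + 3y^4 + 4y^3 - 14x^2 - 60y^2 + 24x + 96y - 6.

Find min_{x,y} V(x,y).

V(x,y) separates as P(x) + Q(y) − 6, so its minimum is min P + min Q − 6.
P'(x) = 4(x - 2)(x - 1)(x + 3) vanishes at x ∈ {-3, 1, 2}; Q'(y) = 12(y - 2)(y - 1)(y + 4) vanishes at y ∈ {-4, 1, 2}.
Local minima of P (where P''>0): P(-3)=-117, P(2)=8. Local minima of Q: Q(-4)=-832, Q(2)=32.
So the global minimum of V is P(-3) + Q(-4) − 6 = -117 − 832 − 6 = -955, attained at (-3, -4).

-955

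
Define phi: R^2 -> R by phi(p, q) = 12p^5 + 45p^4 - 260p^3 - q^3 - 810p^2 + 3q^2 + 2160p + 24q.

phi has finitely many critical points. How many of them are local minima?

2

phi separates as a function of p plus a function of q, so ∇phi=0 decouples.
∂phi/∂p = 60(p - 3)(p - 1)(p + 3)(p + 4) = 0 at p ∈ {-4, -3, 1, 3}; ∂phi/∂q = -3(q - 4)(q + 2) = 0 at q ∈ {-2, 4}.
The Hessian is diagonal: diag(phi_pp, phi_qq). Second derivatives: phi_pp(-4)=-2100, phi_pp(-3)=1440, phi_pp(1)=-2400, phi_pp(3)=5040; phi_qq(-2)=18, phi_qq(4)=-18.
Local minima occur where both diagonal entries positive: (-3, -2), (3, -2). Count: 2.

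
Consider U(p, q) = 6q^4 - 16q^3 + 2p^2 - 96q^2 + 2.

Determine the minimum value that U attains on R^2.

-1022

U(p,q) separates as A(p) + B(q) + 2, so its minimum is min A + min B + 2.
A'(p) = 4p vanishes at p ∈ {0}; B'(q) = 24q(q - 4)(q + 2) vanishes at q ∈ {-2, 0, 4}.
Local minima of A (where A''>0): A(0)=0. Local minima of B: B(-2)=-160, B(4)=-1024.
So the global minimum of U is A(0) + B(4) + 2 = 0 − 1024 + 2 = -1022, attained at (0, 4).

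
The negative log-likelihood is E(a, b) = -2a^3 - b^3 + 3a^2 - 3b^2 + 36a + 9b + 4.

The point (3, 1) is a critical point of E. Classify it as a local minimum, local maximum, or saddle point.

local maximum

The mixed partial ∂²E/∂a∂b is 0, so the Hessian at any point is diag(E_aa, E_bb) = diag(6(-2a + 1), -6(b + 1)).
At (3, 1): H = diag(-30, -12).
Both eigenvalues are negative, so H is negative definite: a local maximum.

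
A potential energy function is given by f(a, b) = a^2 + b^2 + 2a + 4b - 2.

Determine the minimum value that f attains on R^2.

-7

f(a,b) separates as P(a) + Q(b) − 2, so its minimum is min P + min Q − 2.
P'(a) = 2a + 2 vanishes at a ∈ {-1}; Q'(b) = 2b + 4 vanishes at b ∈ {-2}.
Local minima of P (where P''>0): P(-1)=-1. Local minima of Q: Q(-2)=-4.
So the global minimum of f is P(-1) + Q(-2) − 2 = -1 − 4 − 2 = -7, attained at (-1, -2).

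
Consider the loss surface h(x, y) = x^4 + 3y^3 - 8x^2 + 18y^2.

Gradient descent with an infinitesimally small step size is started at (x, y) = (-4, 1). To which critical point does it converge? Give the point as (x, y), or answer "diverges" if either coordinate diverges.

h is separable, so gradient descent decouples: x follows -∂h/∂x, y follows -∂h/∂y.
∂h/∂x = 4x(x - 2)(x + 2); at x=-4 this is -192, so x increases.
∂h/∂y = 9y(y + 4); at y=1 this is 45, so y decreases.
x converges to its nearest critical value -2 (a local min of the x-part); y converges to 0. The iterate converges to (-2, 0).

(-2, 0)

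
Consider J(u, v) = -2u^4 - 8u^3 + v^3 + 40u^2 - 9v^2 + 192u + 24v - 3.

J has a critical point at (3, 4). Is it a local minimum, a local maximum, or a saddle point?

The mixed partial ∂²J/∂u∂v is 0, so the Hessian at any point is diag(J_uu, J_vv) = diag(8(-3u^2 - 6u + 10), 6(v - 3)).
At (3, 4): H = diag(-280, 6).
The eigenvalues have opposite signs, so H is indefinite: a saddle point.

saddle point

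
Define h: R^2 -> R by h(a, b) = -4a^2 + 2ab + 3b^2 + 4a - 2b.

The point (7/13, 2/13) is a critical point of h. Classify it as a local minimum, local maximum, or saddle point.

saddle point

The Hessian of h is constant: H = [[-8, 2], [2, 6]].
det(H) = (-8)·6 − 2² = -52.
Since det(H) < 0, H is indefinite and the critical point is a saddle point.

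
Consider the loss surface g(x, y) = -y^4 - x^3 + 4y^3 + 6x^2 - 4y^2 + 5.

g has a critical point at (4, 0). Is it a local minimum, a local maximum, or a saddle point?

local maximum

The mixed partial ∂²g/∂x∂y is 0, so the Hessian at any point is diag(g_xx, g_yy) = diag(6(-x + 2), 4(-3y^2 + 6y - 2)).
At (4, 0): H = diag(-12, -8).
Both eigenvalues are negative, so H is negative definite: a local maximum.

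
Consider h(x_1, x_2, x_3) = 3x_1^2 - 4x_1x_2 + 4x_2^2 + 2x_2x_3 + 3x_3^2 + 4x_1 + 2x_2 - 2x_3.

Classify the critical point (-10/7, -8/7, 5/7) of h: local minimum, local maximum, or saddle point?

The Hessian is constant: H = [[6, -4, 0], [-4, 8, 2], [0, 2, 6]].
Leading principal minors: Δ₁ = 6, Δ₂ = 32, Δ₃ = 168.
All leading minors are positive, so H is positive definite: a local minimum.

local minimum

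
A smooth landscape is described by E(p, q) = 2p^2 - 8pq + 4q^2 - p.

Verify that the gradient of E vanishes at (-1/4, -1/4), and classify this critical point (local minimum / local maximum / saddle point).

∇E = (4p - 8q - 1, -8p + 8q); substituting (-1/4, -1/4) gives ∇E = (0, 0), so (-1/4, -1/4) is indeed a critical point.
The Hessian of E is constant: H = [[4, -8], [-8, 8]].
det(H) = 4·8 − (-8)² = -32.
Since det(H) < 0, H is indefinite and the critical point is a saddle point.

saddle point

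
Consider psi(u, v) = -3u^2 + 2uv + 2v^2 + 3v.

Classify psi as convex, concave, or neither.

neither

psi is quadratic, so its Hessian is the constant matrix H = [[-6, 2], [2, 4]].
det(H) = -28, tr(H) = -2.
det(H) < 0, so H is indefinite: neither convex nor concave.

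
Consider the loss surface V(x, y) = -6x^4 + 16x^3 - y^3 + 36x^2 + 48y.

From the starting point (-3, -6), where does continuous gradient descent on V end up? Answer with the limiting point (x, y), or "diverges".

diverges

V is separable, so gradient descent decouples: x follows -∂V/∂x, y follows -∂V/∂y.
∂V/∂x = -24x(x - 3)(x + 1); at x=-3 this is 864, so x decreases.
∂V/∂y = -3(y - 4)(y + 4); at y=-6 this is -60, so y increases.
The x-coordinate has no critical point in that direction and runs off to infinity.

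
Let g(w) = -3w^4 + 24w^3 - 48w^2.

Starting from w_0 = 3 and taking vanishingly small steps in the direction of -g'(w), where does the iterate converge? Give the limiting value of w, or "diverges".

2

g'(w) = -12w(w - 4)(w - 2), so g'(3) = 36.
Gradient descent moves in the -g' direction, i.e. w is decreasing.
The nearest critical point in that direction is w = 2, where g'' = 48 > 0 (a local minimum). The iterate converges there.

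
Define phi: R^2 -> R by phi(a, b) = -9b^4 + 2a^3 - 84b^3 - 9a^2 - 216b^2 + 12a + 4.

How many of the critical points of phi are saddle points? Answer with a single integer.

phi separates as a function of a plus a function of b, so ∇phi=0 decouples.
∂phi/∂a = 6(a - 2)(a - 1) = 0 at a ∈ {1, 2}; ∂phi/∂b = -36b(b + 3)(b + 4) = 0 at b ∈ {-4, -3, 0}.
The Hessian is diagonal: diag(phi_aa, phi_bb). Second derivatives: phi_aa(1)=-6, phi_aa(2)=6; phi_bb(-4)=-144, phi_bb(-3)=108, phi_bb(0)=-432.
Saddle points occur where the two diagonal entries have opposite signs: (1, -3), (2, -4), (2, 0). Count: 3.

3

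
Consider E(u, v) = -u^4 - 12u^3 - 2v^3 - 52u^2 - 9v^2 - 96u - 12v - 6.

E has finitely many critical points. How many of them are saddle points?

3

E separates as a function of u plus a function of v, so ∇E=0 decouples.
∂E/∂u = -4(u + 2)(u + 3)(u + 4) = 0 at u ∈ {-4, -3, -2}; ∂E/∂v = -6(v + 1)(v + 2) = 0 at v ∈ {-2, -1}.
The Hessian is diagonal: diag(E_uu, E_vv). Second derivatives: E_uu(-4)=-8, E_uu(-3)=4, E_uu(-2)=-8; E_vv(-2)=6, E_vv(-1)=-6.
Saddle points occur where the two diagonal entries have opposite signs: (-4, -2), (-3, -1), (-2, -2). Count: 3.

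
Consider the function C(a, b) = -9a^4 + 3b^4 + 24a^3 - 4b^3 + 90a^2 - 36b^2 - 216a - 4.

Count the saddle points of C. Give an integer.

5

C separates as a function of a plus a function of b, so ∇C=0 decouples.
∂C/∂a = -36(a - 3)(a - 1)(a + 2) = 0 at a ∈ {-2, 1, 3}; ∂C/∂b = 12b(b - 3)(b + 2) = 0 at b ∈ {-2, 0, 3}.
The Hessian is diagonal: diag(C_aa, C_bb). Second derivatives: C_aa(-2)=-540, C_aa(1)=216, C_aa(3)=-360; C_bb(-2)=120, C_bb(0)=-72, C_bb(3)=180.
Saddle points occur where the two diagonal entries have opposite signs: (-2, -2), (-2, 3), (1, 0), (3, -2), (3, 3). Count: 5.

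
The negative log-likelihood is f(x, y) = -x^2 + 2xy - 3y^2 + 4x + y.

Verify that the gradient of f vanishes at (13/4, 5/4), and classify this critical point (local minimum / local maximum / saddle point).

∇f = (-2x + 2y + 4, 2x - 6y + 1); substituting (13/4, 5/4) gives ∇f = (0, 0), so (13/4, 5/4) is indeed a critical point.
The Hessian of f is constant: H = [[-2, 2], [2, -6]].
det(H) = (-2)·(-6) − 2² = 8.
det(H) > 0 and tr(H) = -8 < 0, so H is negative definite and the point is a local maximum.

local maximum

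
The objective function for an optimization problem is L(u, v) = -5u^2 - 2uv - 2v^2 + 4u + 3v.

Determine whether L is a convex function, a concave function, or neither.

L is quadratic, so its Hessian is the constant matrix H = [[-10, -2], [-2, -4]].
det(H) = 36, tr(H) = -14.
det(H) > 0 and tr(H) < 0, so H is negative definite everywhere: concave.

concave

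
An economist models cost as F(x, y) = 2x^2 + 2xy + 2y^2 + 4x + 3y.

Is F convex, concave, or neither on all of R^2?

F is quadratic, so its Hessian is the constant matrix H = [[4, 2], [2, 4]].
det(H) = 12, tr(H) = 8.
det(H) > 0 and tr(H) > 0, so H is positive definite everywhere: convex.

convex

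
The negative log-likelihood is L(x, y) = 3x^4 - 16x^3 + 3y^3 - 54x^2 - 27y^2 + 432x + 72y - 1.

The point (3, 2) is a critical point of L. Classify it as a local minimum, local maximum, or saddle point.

The mixed partial ∂²L/∂x∂y is 0, so the Hessian at any point is diag(L_xx, L_yy) = diag(12(3x^2 - 8x - 9), 18(y - 3)).
At (3, 2): H = diag(-72, -18).
Both eigenvalues are negative, so H is negative definite: a local maximum.

local maximum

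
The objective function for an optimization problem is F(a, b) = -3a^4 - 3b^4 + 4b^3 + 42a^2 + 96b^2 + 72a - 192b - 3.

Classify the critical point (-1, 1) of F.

The mixed partial ∂²F/∂a∂b is 0, so the Hessian at any point is diag(F_aa, F_bb) = diag(12(-3a^2 + 7), 12(-3b^2 + 2b + 16)).
At (-1, 1): H = diag(48, 180).
Both eigenvalues are positive, so H is positive definite: a local minimum.

local minimum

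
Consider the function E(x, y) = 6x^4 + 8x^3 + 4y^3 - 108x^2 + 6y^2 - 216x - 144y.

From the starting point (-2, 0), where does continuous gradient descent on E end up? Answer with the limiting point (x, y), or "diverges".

(-3, 3)

E is separable, so gradient descent decouples: x follows -∂E/∂x, y follows -∂E/∂y.
∂E/∂x = 24(x - 3)(x + 1)(x + 3); at x=-2 this is 120, so x decreases.
∂E/∂y = 12(y - 3)(y + 4); at y=0 this is -144, so y increases.
x converges to its nearest critical value -3 (a local min of the x-part); y converges to 3. The iterate converges to (-3, 3).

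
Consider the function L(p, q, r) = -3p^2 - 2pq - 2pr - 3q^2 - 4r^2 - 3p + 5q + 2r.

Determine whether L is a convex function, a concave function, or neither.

L is quadratic, so its Hessian is the constant matrix H = [[-6, -2, -2], [-2, -6, 0], [-2, 0, -8]].
Leading principal minors: -6, 32, -232.
Signs alternate −, +, − ⇒ H ≺ 0 ⇒ concave.

concave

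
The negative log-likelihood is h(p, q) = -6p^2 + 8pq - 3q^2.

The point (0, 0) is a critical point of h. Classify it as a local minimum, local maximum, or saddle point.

local maximum

The Hessian of h is constant: H = [[-12, 8], [8, -6]].
det(H) = (-12)·(-6) − 8² = 8.
det(H) > 0 and tr(H) = -18 < 0, so H is negative definite and the point is a local maximum.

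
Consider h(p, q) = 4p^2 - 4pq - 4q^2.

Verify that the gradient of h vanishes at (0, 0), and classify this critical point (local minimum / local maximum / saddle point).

∇h = (8p - 4q, -4p - 8q); substituting (0, 0) gives ∇h = (0, 0), so (0, 0) is indeed a critical point.
The Hessian of h is constant: H = [[8, -4], [-4, -8]].
det(H) = 8·(-8) − (-4)² = -80.
Since det(H) < 0, H is indefinite and the critical point is a saddle point.

saddle point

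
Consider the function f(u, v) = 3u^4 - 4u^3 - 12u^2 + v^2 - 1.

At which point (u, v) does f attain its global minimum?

(2, 0)

f(u,v) separates as P(u) + Q(v) − 1, so its minimum is min P + min Q − 1.
P'(u) = 12u(u - 2)(u + 1) vanishes at u ∈ {-1, 0, 2}; Q'(v) = 2v vanishes at v ∈ {0}.
Local minima of P (where P''>0): P(-1)=-5, P(2)=-32. Local minima of Q: Q(0)=0.
So the global minimum of f is P(2) + Q(0) − 1 = -32 + 0 − 1 = -33, attained at (2, 0).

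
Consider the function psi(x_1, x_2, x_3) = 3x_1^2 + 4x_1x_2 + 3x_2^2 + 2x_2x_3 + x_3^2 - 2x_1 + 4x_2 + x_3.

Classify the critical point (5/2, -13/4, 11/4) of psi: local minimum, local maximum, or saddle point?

The Hessian is constant: H = [[6, 4, 0], [4, 6, 2], [0, 2, 2]].
Leading principal minors: Δ₁ = 6, Δ₂ = 20, Δ₃ = 16.
All leading minors are positive, so H is positive definite: a local minimum.

local minimum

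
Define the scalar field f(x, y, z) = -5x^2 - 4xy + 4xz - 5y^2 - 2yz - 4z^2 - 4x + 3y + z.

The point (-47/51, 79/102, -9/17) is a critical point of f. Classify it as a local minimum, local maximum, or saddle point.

The Hessian is constant: H = [[-10, -4, 4], [-4, -10, -2], [4, -2, -8]].
Leading principal minors: Δ₁ = -10, Δ₂ = 84, Δ₃ = -408.
The minors alternate sign starting negative (−, +, −), so H is negative definite: a local maximum.

local maximum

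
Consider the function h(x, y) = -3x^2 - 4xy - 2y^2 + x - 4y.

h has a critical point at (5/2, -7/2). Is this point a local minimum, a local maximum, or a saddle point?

local maximum

The Hessian of h is constant: H = [[-6, -4], [-4, -4]].
det(H) = (-6)·(-4) − (-4)² = 8.
det(H) > 0 and tr(H) = -10 < 0, so H is negative definite and the point is a local maximum.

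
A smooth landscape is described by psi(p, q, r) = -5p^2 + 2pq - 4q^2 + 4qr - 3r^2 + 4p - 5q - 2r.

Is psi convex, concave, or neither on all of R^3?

psi is quadratic, so its Hessian is the constant matrix H = [[-10, 2, 0], [2, -8, 4], [0, 4, -6]].
Leading principal minors: -10, 76, -296.
Signs alternate −, +, − ⇒ H ≺ 0 ⇒ concave.

concave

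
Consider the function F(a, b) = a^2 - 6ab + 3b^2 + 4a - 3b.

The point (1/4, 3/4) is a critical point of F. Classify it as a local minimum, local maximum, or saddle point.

The Hessian of F is constant: H = [[2, -6], [-6, 6]].
det(H) = 2·6 − (-6)² = -24.
Since det(H) < 0, H is indefinite and the critical point is a saddle point.

saddle point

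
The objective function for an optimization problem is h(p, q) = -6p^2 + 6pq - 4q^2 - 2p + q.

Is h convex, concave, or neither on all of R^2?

concave

h is quadratic, so its Hessian is the constant matrix H = [[-12, 6], [6, -8]].
det(H) = 60, tr(H) = -20.
det(H) > 0 and tr(H) < 0, so H is negative definite everywhere: concave.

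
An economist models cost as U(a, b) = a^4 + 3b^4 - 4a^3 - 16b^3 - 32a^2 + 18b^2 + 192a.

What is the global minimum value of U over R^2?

-795

U(a,b) separates as P(a) + Q(b), so its minimum is min P + min Q.
P'(a) = 4(a - 4)(a - 3)(a + 4) vanishes at a ∈ {-4, 3, 4}; Q'(b) = 12b(b - 3)(b - 1) vanishes at b ∈ {0, 1, 3}.
Local minima of P (where P''>0): P(-4)=-768, P(4)=256. Local minima of Q: Q(0)=0, Q(3)=-27.
So the global minimum of U is P(-4) + Q(3) = -768 − 27 = -795, attained at (-4, 3).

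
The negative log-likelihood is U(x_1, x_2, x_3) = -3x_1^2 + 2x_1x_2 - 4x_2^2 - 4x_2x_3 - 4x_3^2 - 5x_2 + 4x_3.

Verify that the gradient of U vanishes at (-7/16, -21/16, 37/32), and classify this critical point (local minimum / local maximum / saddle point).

∇U = (-6x_1 + 2x_2, 2x_1 - 8x_2 - 4x_3 - 5, -4x_2 - 8x_3 + 4); substituting (-7/16, -21/16, 37/32) gives ∇U = (0, 0, 0), so (-7/16, -21/16, 37/32) is indeed a critical point.
The Hessian is constant: H = [[-6, 2, 0], [2, -8, -4], [0, -4, -8]].
Leading principal minors: Δ₁ = -6, Δ₂ = 44, Δ₃ = -256.
The minors alternate sign starting negative (−, +, −), so H is negative definite: a local maximum.

local maximum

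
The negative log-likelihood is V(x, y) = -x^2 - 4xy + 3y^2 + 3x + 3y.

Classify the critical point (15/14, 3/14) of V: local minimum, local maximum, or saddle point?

The Hessian of V is constant: H = [[-2, -4], [-4, 6]].
det(H) = (-2)·6 − (-4)² = -28.
Since det(H) < 0, H is indefinite and the critical point is a saddle point.

saddle point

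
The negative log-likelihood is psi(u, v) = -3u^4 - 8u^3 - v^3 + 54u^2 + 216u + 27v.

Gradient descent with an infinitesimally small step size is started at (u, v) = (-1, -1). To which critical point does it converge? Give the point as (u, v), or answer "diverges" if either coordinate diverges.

(-2, -3)

psi is separable, so gradient descent decouples: u follows -∂psi/∂u, v follows -∂psi/∂v.
∂psi/∂u = -12(u - 3)(u + 2)(u + 3); at u=-1 this is 96, so u decreases.
∂psi/∂v = -3(v - 3)(v + 3); at v=-1 this is 24, so v decreases.
u converges to its nearest critical value -2 (a local min of the u-part); v converges to -3. The iterate converges to (-2, -3).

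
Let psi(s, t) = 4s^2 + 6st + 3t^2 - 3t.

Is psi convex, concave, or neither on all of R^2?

psi is quadratic, so its Hessian is the constant matrix H = [[8, 6], [6, 6]].
det(H) = 12, tr(H) = 14.
det(H) > 0 and tr(H) > 0, so H is positive definite everywhere: convex.

convex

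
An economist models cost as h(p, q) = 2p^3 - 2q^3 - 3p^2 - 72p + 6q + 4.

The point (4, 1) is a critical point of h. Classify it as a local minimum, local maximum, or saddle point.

saddle point

The mixed partial ∂²h/∂p∂q is 0, so the Hessian at any point is diag(h_pp, h_qq) = diag(6(2p - 1), -12q).
At (4, 1): H = diag(42, -12).
The eigenvalues have opposite signs, so H is indefinite: a saddle point.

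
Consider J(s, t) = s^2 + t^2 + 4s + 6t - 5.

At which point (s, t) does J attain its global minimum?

(-2, -3)

J(s,t) separates as P(s) + Q(t) − 5, so its minimum is min P + min Q − 5.
P'(s) = 2s + 4 vanishes at s ∈ {-2}; Q'(t) = 2(t + 3) vanishes at t ∈ {-3}.
Local minima of P (where P''>0): P(-2)=-4. Local minima of Q: Q(-3)=-9.
So the global minimum of J is P(-2) + Q(-3) − 5 = -4 − 9 − 5 = -18, attained at (-2, -3).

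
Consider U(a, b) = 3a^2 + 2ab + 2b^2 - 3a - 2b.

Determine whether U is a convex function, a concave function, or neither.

convex

U is quadratic, so its Hessian is the constant matrix H = [[6, 2], [2, 4]].
det(H) = 20, tr(H) = 10.
det(H) > 0 and tr(H) > 0, so H is positive definite everywhere: convex.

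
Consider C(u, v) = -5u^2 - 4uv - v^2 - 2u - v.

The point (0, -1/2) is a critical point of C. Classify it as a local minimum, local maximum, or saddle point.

local maximum

The Hessian of C is constant: H = [[-10, -4], [-4, -2]].
det(H) = (-10)·(-2) − (-4)² = 4.
det(H) > 0 and tr(H) = -12 < 0, so H is negative definite and the point is a local maximum.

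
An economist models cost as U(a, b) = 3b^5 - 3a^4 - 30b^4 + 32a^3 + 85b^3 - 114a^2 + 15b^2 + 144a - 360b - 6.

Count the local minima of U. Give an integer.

U separates as a function of a plus a function of b, so ∇U=0 decouples.
∂U/∂a = -12(a - 4)(a - 3)(a - 1) = 0 at a ∈ {1, 3, 4}; ∂U/∂b = 15(b - 4)(b - 3)(b - 2)(b + 1) = 0 at b ∈ {-1, 2, 3, 4}.
The Hessian is diagonal: diag(U_aa, U_bb). Second derivatives: U_aa(1)=-72, U_aa(3)=24, U_aa(4)=-36; U_bb(-1)=-900, U_bb(2)=90, U_bb(3)=-60, U_bb(4)=150.
Local minima occur where both diagonal entries positive: (3, 2), (3, 4). Count: 2.

2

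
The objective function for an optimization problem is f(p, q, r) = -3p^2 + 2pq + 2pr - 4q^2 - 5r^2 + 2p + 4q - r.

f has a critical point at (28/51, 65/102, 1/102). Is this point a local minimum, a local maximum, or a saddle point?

local maximum

The Hessian is constant: H = [[-6, 2, 2], [2, -8, 0], [2, 0, -10]].
Leading principal minors: Δ₁ = -6, Δ₂ = 44, Δ₃ = -408.
The minors alternate sign starting negative (−, +, −), so H is negative definite: a local maximum.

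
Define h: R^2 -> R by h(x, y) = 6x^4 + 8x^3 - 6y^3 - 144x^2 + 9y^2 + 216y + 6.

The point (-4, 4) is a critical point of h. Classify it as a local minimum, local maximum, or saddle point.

The mixed partial ∂²h/∂x∂y is 0, so the Hessian at any point is diag(h_xx, h_yy) = diag(24(3x^2 + 2x - 12), 18(-2y + 1)).
At (-4, 4): H = diag(672, -126).
The eigenvalues have opposite signs, so H is indefinite: a saddle point.

saddle point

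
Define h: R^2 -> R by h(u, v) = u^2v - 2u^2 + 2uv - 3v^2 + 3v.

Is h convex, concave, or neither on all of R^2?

The term u^2v is cubic, so the Hessian is not constant.
∂²h/∂u² = 2v - 4, which takes both signs as v varies (negative for sufficiently negative v). A diagonal entry of the Hessian changing sign means the Hessian is neither positive- nor negative-semidefinite on all of R^2.

neither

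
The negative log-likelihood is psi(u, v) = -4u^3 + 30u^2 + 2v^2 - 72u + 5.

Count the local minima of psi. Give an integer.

psi separates as a function of u plus a function of v, so ∇psi=0 decouples.
∂psi/∂u = -12(u - 3)(u - 2) = 0 at u ∈ {2, 3}; ∂psi/∂v = 4v = 0 at v ∈ {0}.
The Hessian is diagonal: diag(psi_uu, psi_vv). Second derivatives: psi_uu(2)=12, psi_uu(3)=-12; psi_vv(0)=4.
Local minima occur where both diagonal entries positive: (2, 0). Count: 1.

1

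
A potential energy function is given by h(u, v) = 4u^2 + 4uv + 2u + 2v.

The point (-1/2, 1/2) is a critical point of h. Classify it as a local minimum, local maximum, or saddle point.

saddle point

The Hessian of h is constant: H = [[8, 4], [4, 0]].
det(H) = 8·0 − 4² = -16.
Since det(H) < 0, H is indefinite and the critical point is a saddle point.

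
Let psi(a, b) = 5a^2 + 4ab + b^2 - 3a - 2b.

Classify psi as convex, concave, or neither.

convex

psi is quadratic, so its Hessian is the constant matrix H = [[10, 4], [4, 2]].
det(H) = 4, tr(H) = 12.
det(H) > 0 and tr(H) > 0, so H is positive definite everywhere: convex.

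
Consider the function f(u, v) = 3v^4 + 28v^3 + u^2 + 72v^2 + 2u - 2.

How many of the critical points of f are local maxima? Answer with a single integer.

f separates as a function of u plus a function of v, so ∇f=0 decouples.
∂f/∂u = 2(u + 1) = 0 at u ∈ {-1}; ∂f/∂v = 12v(v + 3)(v + 4) = 0 at v ∈ {-4, -3, 0}.
The Hessian is diagonal: diag(f_uu, f_vv). Second derivatives: f_uu(-1)=2; f_vv(-4)=48, f_vv(-3)=-36, f_vv(0)=144.
Local maxima occur where both diagonal entries negative: none. Count: 0.

0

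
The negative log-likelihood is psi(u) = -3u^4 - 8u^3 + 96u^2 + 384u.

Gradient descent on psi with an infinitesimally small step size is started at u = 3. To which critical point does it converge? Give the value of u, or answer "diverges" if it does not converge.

-2

psi'(u) = -12(u - 4)(u + 2)(u + 4), so psi'(3) = 420.
Gradient descent moves in the -psi' direction, i.e. u is decreasing.
The nearest critical point in that direction is u = -2, where psi'' = 144 > 0 (a local minimum). The iterate converges there.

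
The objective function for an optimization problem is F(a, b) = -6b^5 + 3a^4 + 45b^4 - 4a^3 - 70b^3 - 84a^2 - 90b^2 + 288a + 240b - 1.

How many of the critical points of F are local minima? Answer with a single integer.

F separates as a function of a plus a function of b, so ∇F=0 decouples.
∂F/∂a = 12(a - 3)(a - 2)(a + 4) = 0 at a ∈ {-4, 2, 3}; ∂F/∂b = -30(b - 4)(b - 2)(b - 1)(b + 1) = 0 at b ∈ {-1, 1, 2, 4}.
The Hessian is diagonal: diag(F_aa, F_bb). Second derivatives: F_aa(-4)=504, F_aa(2)=-72, F_aa(3)=84; F_bb(-1)=900, F_bb(1)=-180, F_bb(2)=180, F_bb(4)=-900.
Local minima occur where both diagonal entries positive: (-4, -1), (-4, 2), (3, -1), (3, 2). Count: 4.

4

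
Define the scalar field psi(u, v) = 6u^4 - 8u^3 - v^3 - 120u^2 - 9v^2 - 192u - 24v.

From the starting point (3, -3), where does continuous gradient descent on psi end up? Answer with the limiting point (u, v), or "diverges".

(4, -4)

psi is separable, so gradient descent decouples: u follows -∂psi/∂u, v follows -∂psi/∂v.
∂psi/∂u = 24(u - 4)(u + 1)(u + 2); at u=3 this is -480, so u increases.
∂psi/∂v = -3(v + 2)(v + 4); at v=-3 this is 3, so v decreases.
u converges to its nearest critical value 4 (a local min of the u-part); v converges to -4. The iterate converges to (4, -4).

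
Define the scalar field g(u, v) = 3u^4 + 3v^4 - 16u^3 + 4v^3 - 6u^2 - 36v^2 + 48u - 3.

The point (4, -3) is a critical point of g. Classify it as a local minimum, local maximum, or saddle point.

The mixed partial ∂²g/∂u∂v is 0, so the Hessian at any point is diag(g_uu, g_vv) = diag(12(3u^2 - 8u - 1), 12(3v^2 + 2v - 6)).
At (4, -3): H = diag(180, 180).
Both eigenvalues are positive, so H is positive definite: a local minimum.

local minimum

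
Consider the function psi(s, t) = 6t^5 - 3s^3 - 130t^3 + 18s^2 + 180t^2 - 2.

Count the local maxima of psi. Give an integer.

2

psi separates as a function of s plus a function of t, so ∇psi=0 decouples.
∂psi/∂s = -9s(s - 4) = 0 at s ∈ {0, 4}; ∂psi/∂t = 30t(t - 3)(t - 1)(t + 4) = 0 at t ∈ {-4, 0, 1, 3}.
The Hessian is diagonal: diag(psi_ss, psi_tt). Second derivatives: psi_ss(0)=36, psi_ss(4)=-36; psi_tt(-4)=-4200, psi_tt(0)=360, psi_tt(1)=-300, psi_tt(3)=1260.
Local maxima occur where both diagonal entries negative: (4, -4), (4, 1). Count: 2.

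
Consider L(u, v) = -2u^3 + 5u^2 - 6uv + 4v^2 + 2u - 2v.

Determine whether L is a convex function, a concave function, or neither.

The term -2u^3 is cubic, so the Hessian is not constant.
∂²L/∂u² = -12u + 10, which takes both signs as u varies (negative for sufficiently large u). A diagonal entry of the Hessian changing sign means the Hessian is neither positive- nor negative-semidefinite on all of R^2.

neither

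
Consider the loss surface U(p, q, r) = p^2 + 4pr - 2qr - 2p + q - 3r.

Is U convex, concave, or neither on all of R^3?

neither

U is quadratic, so its Hessian is the constant matrix H = [[2, 0, 4], [0, 0, -2], [4, -2, 0]].
Leading principal minors: 2, 0, -8.
Neither pattern holds ⇒ H is indefinite ⇒ neither convex nor concave.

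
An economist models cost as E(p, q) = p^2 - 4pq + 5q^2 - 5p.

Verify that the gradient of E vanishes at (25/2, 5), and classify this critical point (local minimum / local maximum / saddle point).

local minimum

∇E = (2p - 4q - 5, -4p + 10q); substituting (25/2, 5) gives ∇E = (0, 0), so (25/2, 5) is indeed a critical point.
The Hessian of E is constant: H = [[2, -4], [-4, 10]].
det(H) = 2·10 − (-4)² = 4.
det(H) > 0 and tr(H) = 12 > 0, so H is positive definite and the point is a local minimum.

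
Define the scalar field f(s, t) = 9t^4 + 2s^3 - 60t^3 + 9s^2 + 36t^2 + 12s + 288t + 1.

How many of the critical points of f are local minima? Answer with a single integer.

2

f separates as a function of s plus a function of t, so ∇f=0 decouples.
∂f/∂s = 6(s + 1)(s + 2) = 0 at s ∈ {-2, -1}; ∂f/∂t = 36(t - 4)(t - 2)(t + 1) = 0 at t ∈ {-1, 2, 4}.
The Hessian is diagonal: diag(f_ss, f_tt). Second derivatives: f_ss(-2)=-6, f_ss(-1)=6; f_tt(-1)=540, f_tt(2)=-216, f_tt(4)=360.
Local minima occur where both diagonal entries positive: (-1, -1), (-1, 4). Count: 2.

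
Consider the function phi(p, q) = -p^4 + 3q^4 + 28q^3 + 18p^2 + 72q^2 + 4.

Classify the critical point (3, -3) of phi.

local maximum

The mixed partial ∂²phi/∂p∂q is 0, so the Hessian at any point is diag(phi_pp, phi_qq) = diag(12(-p^2 + 3), 12(3q^2 + 14q + 12)).
At (3, -3): H = diag(-72, -36).
Both eigenvalues are negative, so H is negative definite: a local maximum.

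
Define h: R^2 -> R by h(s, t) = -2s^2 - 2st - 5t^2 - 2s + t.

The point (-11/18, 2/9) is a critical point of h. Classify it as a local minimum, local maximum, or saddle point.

The Hessian of h is constant: H = [[-4, -2], [-2, -10]].
det(H) = (-4)·(-10) − (-2)² = 36.
det(H) > 0 and tr(H) = -14 < 0, so H is negative definite and the point is a local maximum.

local maximum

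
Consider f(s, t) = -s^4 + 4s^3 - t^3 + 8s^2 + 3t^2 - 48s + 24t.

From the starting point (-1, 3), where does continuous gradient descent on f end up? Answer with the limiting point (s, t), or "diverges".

f is separable, so gradient descent decouples: s follows -∂f/∂s, t follows -∂f/∂t.
∂f/∂s = -4(s - 3)(s - 2)(s + 2); at s=-1 this is -48, so s increases.
∂f/∂t = -3(t - 4)(t + 2); at t=3 this is 15, so t decreases.
s converges to its nearest critical value 2 (a local min of the s-part); t converges to -2. The iterate converges to (2, -2).

(2, -2)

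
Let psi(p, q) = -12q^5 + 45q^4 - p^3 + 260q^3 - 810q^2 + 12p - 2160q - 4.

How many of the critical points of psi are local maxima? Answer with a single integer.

2

psi separates as a function of p plus a function of q, so ∇psi=0 decouples.
∂psi/∂p = -3(p - 2)(p + 2) = 0 at p ∈ {-2, 2}; ∂psi/∂q = -60(q - 4)(q - 3)(q + 1)(q + 3) = 0 at q ∈ {-3, -1, 3, 4}.
The Hessian is diagonal: diag(psi_pp, psi_qq). Second derivatives: psi_pp(-2)=12, psi_pp(2)=-12; psi_qq(-3)=5040, psi_qq(-1)=-2400, psi_qq(3)=1440, psi_qq(4)=-2100.
Local maxima occur where both diagonal entries negative: (2, -1), (2, 4). Count: 2.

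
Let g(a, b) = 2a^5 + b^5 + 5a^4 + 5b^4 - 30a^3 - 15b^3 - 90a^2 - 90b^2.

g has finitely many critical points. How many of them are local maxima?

4

g separates as a function of a plus a function of b, so ∇g=0 decouples.
∂g/∂a = 10a(a - 3)(a + 2)(a + 3) = 0 at a ∈ {-3, -2, 0, 3}; ∂g/∂b = 5b(b - 3)(b + 3)(b + 4) = 0 at b ∈ {-4, -3, 0, 3}.
The Hessian is diagonal: diag(g_aa, g_bb). Second derivatives: g_aa(-3)=-180, g_aa(-2)=100, g_aa(0)=-180, g_aa(3)=900; g_bb(-4)=-140, g_bb(-3)=90, g_bb(0)=-180, g_bb(3)=630.
Local maxima occur where both diagonal entries negative: (-3, -4), (-3, 0), (0, -4), (0, 0). Count: 4.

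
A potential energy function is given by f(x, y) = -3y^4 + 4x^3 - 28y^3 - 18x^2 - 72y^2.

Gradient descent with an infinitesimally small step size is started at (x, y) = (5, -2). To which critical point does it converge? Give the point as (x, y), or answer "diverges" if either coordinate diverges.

f is separable, so gradient descent decouples: x follows -∂f/∂x, y follows -∂f/∂y.
∂f/∂x = 12x(x - 3); at x=5 this is 120, so x decreases.
∂f/∂y = -12y(y + 3)(y + 4); at y=-2 this is 48, so y decreases.
x converges to its nearest critical value 3 (a local min of the x-part); y converges to -3. The iterate converges to (3, -3).

(3, -3)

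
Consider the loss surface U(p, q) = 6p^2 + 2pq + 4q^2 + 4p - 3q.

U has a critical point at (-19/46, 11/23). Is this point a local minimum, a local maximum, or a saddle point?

The Hessian of U is constant: H = [[12, 2], [2, 8]].
det(H) = 12·8 − 2² = 92.
det(H) > 0 and tr(H) = 20 > 0, so H is positive definite and the point is a local minimum.

local minimum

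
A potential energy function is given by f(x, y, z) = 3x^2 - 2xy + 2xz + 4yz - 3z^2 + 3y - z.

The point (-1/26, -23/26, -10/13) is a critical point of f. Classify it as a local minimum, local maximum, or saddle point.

The Hessian is constant: H = [[6, -2, 2], [-2, 0, 4], [2, 4, -6]].
Leading principal minors: Δ₁ = 6, Δ₂ = -4, Δ₃ = -104.
The minors fit neither the all-positive nor the alternating-sign pattern, so H is indefinite: a saddle point.

saddle point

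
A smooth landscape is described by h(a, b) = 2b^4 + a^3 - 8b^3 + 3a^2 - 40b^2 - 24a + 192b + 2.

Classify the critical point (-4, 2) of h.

The mixed partial ∂²h/∂a∂b is 0, so the Hessian at any point is diag(h_aa, h_bb) = diag(6(a + 1), 8(3b^2 - 6b - 10)).
At (-4, 2): H = diag(-18, -80).
Both eigenvalues are negative, so H is negative definite: a local maximum.

local maximum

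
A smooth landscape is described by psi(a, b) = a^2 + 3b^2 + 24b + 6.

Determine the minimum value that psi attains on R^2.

-42

psi(a,b) separates as P(a) + Q(b) + 6, so its minimum is min P + min Q + 6.
P'(a) = 2a vanishes at a ∈ {0}; Q'(b) = 6b + 24 vanishes at b ∈ {-4}.
Local minima of P (where P''>0): P(0)=0. Local minima of Q: Q(-4)=-48.
So the global minimum of psi is P(0) + Q(-4) + 6 = 0 − 48 + 6 = -42, attained at (0, -4).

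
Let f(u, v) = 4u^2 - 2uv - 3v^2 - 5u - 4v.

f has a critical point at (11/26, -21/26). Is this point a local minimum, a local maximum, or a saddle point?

saddle point

The Hessian of f is constant: H = [[8, -2], [-2, -6]].
det(H) = 8·(-6) − (-2)² = -52.
Since det(H) < 0, H is indefinite and the critical point is a saddle point.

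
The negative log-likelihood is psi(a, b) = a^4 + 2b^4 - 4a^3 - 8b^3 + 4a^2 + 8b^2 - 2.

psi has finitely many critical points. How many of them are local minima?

psi separates as a function of a plus a function of b, so ∇psi=0 decouples.
∂psi/∂a = 4a(a - 2)(a - 1) = 0 at a ∈ {0, 1, 2}; ∂psi/∂b = 8b(b - 2)(b - 1) = 0 at b ∈ {0, 1, 2}.
The Hessian is diagonal: diag(psi_aa, psi_bb). Second derivatives: psi_aa(0)=8, psi_aa(1)=-4, psi_aa(2)=8; psi_bb(0)=16, psi_bb(1)=-8, psi_bb(2)=16.
Local minima occur where both diagonal entries positive: (0, 0), (0, 2), (2, 0), (2, 2). Count: 4.

4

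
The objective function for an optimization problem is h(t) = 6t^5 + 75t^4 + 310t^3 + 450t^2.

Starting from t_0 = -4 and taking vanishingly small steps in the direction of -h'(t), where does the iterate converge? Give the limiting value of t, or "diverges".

-3

h'(t) = 30t(t + 2)(t + 3)(t + 5), so h'(-4) = -240.
Gradient descent moves in the -h' direction, i.e. t is increasing.
The nearest critical point in that direction is t = -3, where h'' = 180 > 0 (a local minimum). The iterate converges there.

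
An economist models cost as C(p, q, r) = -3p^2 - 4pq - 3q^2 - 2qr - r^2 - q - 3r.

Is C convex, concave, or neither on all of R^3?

C is quadratic, so its Hessian is the constant matrix H = [[-6, -4, 0], [-4, -6, -2], [0, -2, -2]].
Leading principal minors: -6, 20, -16.
Signs alternate −, +, − ⇒ H ≺ 0 ⇒ concave.

concave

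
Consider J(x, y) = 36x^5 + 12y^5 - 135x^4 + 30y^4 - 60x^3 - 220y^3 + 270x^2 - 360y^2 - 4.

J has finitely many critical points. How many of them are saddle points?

J separates as a function of x plus a function of y, so ∇J=0 decouples.
∂J/∂x = 180x(x - 3)(x - 1)(x + 1) = 0 at x ∈ {-1, 0, 1, 3}; ∂J/∂y = 60y(y - 3)(y + 1)(y + 4) = 0 at y ∈ {-4, -1, 0, 3}.
The Hessian is diagonal: diag(J_xx, J_yy). Second derivatives: J_xx(-1)=-1440, J_xx(0)=540, J_xx(1)=-720, J_xx(3)=4320; J_yy(-4)=-5040, J_yy(-1)=720, J_yy(0)=-720, J_yy(3)=5040.
Saddle points occur where the two diagonal entries have opposite signs: (-1, -1), (-1, 3), (0, -4), (0, 0), (1, -1), (1, 3), (3, -4), (3, 0). Count: 8.

8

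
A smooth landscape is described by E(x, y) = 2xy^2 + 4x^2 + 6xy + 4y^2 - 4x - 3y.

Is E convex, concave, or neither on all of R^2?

neither

The term 2xy^2 is cubic, so the Hessian is not constant.
∂²E/∂y² = 4x + 8, which takes both signs as x varies (negative for sufficiently negative x). A diagonal entry of the Hessian changing sign means the Hessian is neither positive- nor negative-semidefinite on all of R^2.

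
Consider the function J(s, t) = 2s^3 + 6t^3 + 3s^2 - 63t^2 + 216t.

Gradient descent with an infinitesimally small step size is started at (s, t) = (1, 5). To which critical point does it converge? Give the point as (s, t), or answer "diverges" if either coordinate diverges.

(0, 4)

J is separable, so gradient descent decouples: s follows -∂J/∂s, t follows -∂J/∂t.
∂J/∂s = 6s(s + 1); at s=1 this is 12, so s decreases.
∂J/∂t = 18(t - 4)(t - 3); at t=5 this is 36, so t decreases.
s converges to its nearest critical value 0 (a local min of the s-part); t converges to 4. The iterate converges to (0, 4).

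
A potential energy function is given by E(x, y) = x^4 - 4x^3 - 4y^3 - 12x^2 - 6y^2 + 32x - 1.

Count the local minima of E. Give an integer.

E separates as a function of x plus a function of y, so ∇E=0 decouples.
∂E/∂x = 4(x - 4)(x - 1)(x + 2) = 0 at x ∈ {-2, 1, 4}; ∂E/∂y = -12y(y + 1) = 0 at y ∈ {-1, 0}.
The Hessian is diagonal: diag(E_xx, E_yy). Second derivatives: E_xx(-2)=72, E_xx(1)=-36, E_xx(4)=72; E_yy(-1)=12, E_yy(0)=-12.
Local minima occur where both diagonal entries positive: (-2, -1), (4, -1). Count: 2.

2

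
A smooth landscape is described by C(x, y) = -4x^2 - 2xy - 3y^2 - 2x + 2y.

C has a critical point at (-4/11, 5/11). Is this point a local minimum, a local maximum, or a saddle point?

local maximum

The Hessian of C is constant: H = [[-8, -2], [-2, -6]].
det(H) = (-8)·(-6) − (-2)² = 44.
det(H) > 0 and tr(H) = -14 < 0, so H is negative definite and the point is a local maximum.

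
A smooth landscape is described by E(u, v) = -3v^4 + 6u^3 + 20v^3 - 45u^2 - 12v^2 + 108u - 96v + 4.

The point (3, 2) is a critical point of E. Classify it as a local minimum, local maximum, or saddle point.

The mixed partial ∂²E/∂u∂v is 0, so the Hessian at any point is diag(E_uu, E_vv) = diag(18(2u - 5), 12(-3v^2 + 10v - 2)).
At (3, 2): H = diag(18, 72).
Both eigenvalues are positive, so H is positive definite: a local minimum.

local minimum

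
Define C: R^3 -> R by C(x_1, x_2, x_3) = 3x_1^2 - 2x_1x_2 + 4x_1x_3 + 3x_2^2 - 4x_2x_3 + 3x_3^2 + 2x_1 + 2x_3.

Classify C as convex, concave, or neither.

convex

C is quadratic, so its Hessian is the constant matrix H = [[6, -2, 4], [-2, 6, -4], [4, -4, 6]].
Leading principal minors: 6, 32, 64.
All positive ⇒ H ≻ 0 ⇒ convex.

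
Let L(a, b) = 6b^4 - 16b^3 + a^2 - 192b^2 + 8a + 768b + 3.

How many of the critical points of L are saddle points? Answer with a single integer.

L separates as a function of a plus a function of b, so ∇L=0 decouples.
∂L/∂a = 2(a + 4) = 0 at a ∈ {-4}; ∂L/∂b = 24(b - 4)(b - 2)(b + 4) = 0 at b ∈ {-4, 2, 4}.
The Hessian is diagonal: diag(L_aa, L_bb). Second derivatives: L_aa(-4)=2; L_bb(-4)=1152, L_bb(2)=-288, L_bb(4)=384.
Saddle points occur where the two diagonal entries have opposite signs: (-4, 2). Count: 1.

1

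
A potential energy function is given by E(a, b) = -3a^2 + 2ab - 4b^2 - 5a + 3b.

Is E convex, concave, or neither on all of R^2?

E is quadratic, so its Hessian is the constant matrix H = [[-6, 2], [2, -8]].
det(H) = 44, tr(H) = -14.
det(H) > 0 and tr(H) < 0, so H is negative definite everywhere: concave.

concave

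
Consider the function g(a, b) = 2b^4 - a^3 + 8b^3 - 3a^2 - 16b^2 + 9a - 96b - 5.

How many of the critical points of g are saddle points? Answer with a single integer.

g separates as a function of a plus a function of b, so ∇g=0 decouples.
∂g/∂a = -3(a - 1)(a + 3) = 0 at a ∈ {-3, 1}; ∂g/∂b = 8(b - 2)(b + 2)(b + 3) = 0 at b ∈ {-3, -2, 2}.
The Hessian is diagonal: diag(g_aa, g_bb). Second derivatives: g_aa(-3)=12, g_aa(1)=-12; g_bb(-3)=40, g_bb(-2)=-32, g_bb(2)=160.
Saddle points occur where the two diagonal entries have opposite signs: (-3, -2), (1, -3), (1, 2). Count: 3.

3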